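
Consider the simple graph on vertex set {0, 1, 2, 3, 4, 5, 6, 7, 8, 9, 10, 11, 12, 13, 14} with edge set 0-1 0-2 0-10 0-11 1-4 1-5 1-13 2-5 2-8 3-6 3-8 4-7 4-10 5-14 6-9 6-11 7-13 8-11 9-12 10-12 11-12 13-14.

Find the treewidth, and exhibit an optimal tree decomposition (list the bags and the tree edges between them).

Treewidth 3.
One such decomposition:
Bags: B1 = {4, 7, 13, 14}  B2 = {1, 4, 13, 14}  B3 = {1, 4, 5, 14}  B4 = {1, 4, 5, 10}  B5 = {0, 1, 5, 10}  B6 = {0, 2, 5, 10}  B7 = {0, 2, 10, 12}  B8 = {0, 2, 11, 12}  B9 = {2, 8, 11, 12}  B10 = {8, 9, 11, 12}  B11 = {6, 8, 9, 11}  B12 = {3, 6, 8, 9}
Tree: B1–B2, B2–B3, B3–B4, B4–B5, B5–B6, B6–B7, B7–B8, B8–B9, B9–B10, B10–B11, B11–B12

Every bag has size at most 4, so the width is 4 − 1 = 3 and tw(G) ≤ 3. For the lower bound: the 4 vertex sets {7,13,14}, {4}, {1}, {0,2,5,10} are disjoint, each induces a connected subgraph, and every pair is joined by at least one edge of G. Contracting each set to a single vertex therefore yields K_{4} as a minor, and since treewidth is minor-monotone, tw(G) ≥ tw(K_{4}) = 3. Combining the bounds, tw(G) = 3.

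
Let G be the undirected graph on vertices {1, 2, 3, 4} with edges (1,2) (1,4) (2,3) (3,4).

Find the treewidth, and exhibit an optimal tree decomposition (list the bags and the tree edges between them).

Every bag has size at most 3, so the width is 3 − 1 = 2 and tw(G) ≤ 2. For the lower bound, G contains the cycle 1–2–3–4–1, so G is not a forest; only forests have treewidth ≤ 1, hence tw(G) ≥ 2. Hence tw(G) = 2 exactly.

Treewidth 2.
Bags: B1 = {1, 2, 3}  B2 = {1, 3, 4}
Tree: B1–B2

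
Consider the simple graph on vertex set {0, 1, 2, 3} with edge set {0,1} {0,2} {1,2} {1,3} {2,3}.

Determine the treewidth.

A width-2 tree decomposition is:
Bags: B1 = {1, 2, 3}  B2 = {0, 1, 2}
Tree: B1–B2
The largest bag has 3 vertices, giving width 2; this decomposition certifies tw(G) ≤ 2. Conversely, {0, 1, 2} is a clique of size 3, and the vertices of any clique must share a bag in every tree decomposition; so some bag has ≥ 3 vertices and tw(G) ≥ 2. Therefore the treewidth is 2.

2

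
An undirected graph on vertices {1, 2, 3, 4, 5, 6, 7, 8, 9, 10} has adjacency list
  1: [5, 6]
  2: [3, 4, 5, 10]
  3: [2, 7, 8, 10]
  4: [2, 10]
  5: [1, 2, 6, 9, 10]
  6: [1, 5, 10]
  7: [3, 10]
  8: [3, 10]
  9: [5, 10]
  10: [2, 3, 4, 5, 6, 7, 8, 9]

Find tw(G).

A width-2 tree decomposition is:
Bags: B1 = {3, 7, 10}  B2 = {2, 3, 10}  B3 = {2, 5, 10}  B4 = {5, 6, 10}  B5 = {2, 4, 10}  B6 = {1, 5, 6}  B7 = {3, 8, 10}  B8 = {5, 9, 10}
Tree: B1–B2, B2–B3, B3–B4, B2–B5, B4–B6, B2–B7, B3–B8
The largest bag has 3 vertices, giving width 2; this decomposition certifies tw(G) ≤ 2. On the other hand G contains the 3-clique {1, 5, 6}. A clique must lie in a single bag of any decomposition, so no decomposition can have width below 2. The upper and lower bounds meet at 2, so that is the treewidth.

2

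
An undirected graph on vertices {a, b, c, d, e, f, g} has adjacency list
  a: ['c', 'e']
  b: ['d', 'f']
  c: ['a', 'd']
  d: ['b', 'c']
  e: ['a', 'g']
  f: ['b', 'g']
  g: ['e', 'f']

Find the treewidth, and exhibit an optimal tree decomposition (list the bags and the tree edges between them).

Each bag holds 3 vertices, so the decomposition has width 2, which upper-bounds the treewidth. Since a–c–d–b–f–g–e–a is a cycle in G, G is not acyclic. Forests are exactly the graphs of treewidth ≤ 1, so tw(G) ≥ 2. Combining the bounds, tw(G) = 2.

Treewidth 2.
Bags: B1 = {a, c, d}  B2 = {a, b, d}  B3 = {a, b, f}  B4 = {a, f, g}  B5 = {a, e, g}
Tree: B1–B2, B2–B3, B3–B4, B4–B5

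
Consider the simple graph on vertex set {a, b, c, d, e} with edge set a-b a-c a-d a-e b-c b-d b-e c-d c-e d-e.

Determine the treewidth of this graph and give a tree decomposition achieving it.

Treewidth 4.
One such decomposition:
Bags: B1 = {a, b, c, d, e}
Tree: (single bag)

A single bag containing all 5 vertices is trivially a valid decomposition of width 4. Conversely, {a, b, c, d, e} is a clique of size 5, and the vertices of any clique must share a bag in every tree decomposition; so some bag has ≥ 5 vertices and tw(G) ≥ 4. Combining the bounds, tw(G) = 4.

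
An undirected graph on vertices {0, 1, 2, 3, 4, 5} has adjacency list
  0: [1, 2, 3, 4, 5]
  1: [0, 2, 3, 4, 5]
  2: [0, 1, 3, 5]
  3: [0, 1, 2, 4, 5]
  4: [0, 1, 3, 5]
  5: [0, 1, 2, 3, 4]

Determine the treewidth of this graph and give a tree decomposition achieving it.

Treewidth 4.
One such decomposition:
Bags: B1 = {0, 1, 3, 4, 5}  B2 = {0, 1, 2, 3, 5}
Tree: B1–B2

Each bag holds 5 vertices, so the decomposition has width 4, which upper-bounds the treewidth. For the lower bound, the 5 vertices {0, 1, 2, 3, 5} are pairwise adjacent, and any tree decomposition puts a clique entirely inside one bag — forcing width ≥ 4. Combining the bounds, tw(G) = 4.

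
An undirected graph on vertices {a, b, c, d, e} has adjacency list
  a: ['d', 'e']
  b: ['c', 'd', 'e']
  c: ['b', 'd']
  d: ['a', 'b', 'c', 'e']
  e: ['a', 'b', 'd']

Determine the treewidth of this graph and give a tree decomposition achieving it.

Each bag holds 3 vertices, so the decomposition has width 2, which upper-bounds the treewidth. Conversely, {a, d, e} is a clique of size 3, and the vertices of any clique must share a bag in every tree decomposition; so some bag has ≥ 3 vertices and tw(G) ≥ 2. Combining the bounds, tw(G) = 2.

Treewidth 2.
Bags: B1 = {a, d, e}  B2 = {b, d, e}  B3 = {b, c, d}
Tree: B1–B2, B2–B3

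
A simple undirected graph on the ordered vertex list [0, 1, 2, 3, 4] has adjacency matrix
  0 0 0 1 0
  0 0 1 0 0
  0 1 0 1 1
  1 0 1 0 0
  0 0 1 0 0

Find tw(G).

A width-1 tree decomposition is:
Bags: B1 = {2, 3}  B2 = {1, 2}  B3 = {2, 4}  B4 = {0, 3}
Tree: B1–B2, B1–B3, B1–B4
The largest bag has 2 vertices, giving width 1; this decomposition certifies tw(G) ≤ 1. Any graph with an edge has treewidth ≥ 1, and G has the edge 2–3. Combining the bounds, tw(G) = 1.

1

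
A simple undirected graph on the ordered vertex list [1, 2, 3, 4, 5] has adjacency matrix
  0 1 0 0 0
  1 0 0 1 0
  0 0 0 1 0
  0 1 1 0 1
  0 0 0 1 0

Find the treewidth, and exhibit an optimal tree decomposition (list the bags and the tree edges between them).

Each bag holds 2 vertices, so the decomposition has width 1, which upper-bounds the treewidth. G has an edge, so its treewidth is at least 1. Combining the bounds, tw(G) = 1.

Treewidth 1.
Bags: B1 = {3, 4}  B2 = {2, 4}  B3 = {4, 5}  B4 = {1, 2}
Tree: B1–B2, B1–B3, B2–B4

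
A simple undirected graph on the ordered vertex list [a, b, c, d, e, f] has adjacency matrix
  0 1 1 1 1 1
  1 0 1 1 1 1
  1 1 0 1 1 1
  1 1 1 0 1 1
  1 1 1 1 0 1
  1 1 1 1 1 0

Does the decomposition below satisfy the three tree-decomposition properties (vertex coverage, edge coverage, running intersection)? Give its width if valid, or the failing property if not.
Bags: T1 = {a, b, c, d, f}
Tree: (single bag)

A tree decomposition must satisfy three properties: every vertex lies in some bag; for every edge, both endpoints lie together in some bag; and for every vertex, the bags containing it form a connected subtree. Here vertex e appears in no bag, so the decomposition is invalid.

No — vertex e appears in no bag.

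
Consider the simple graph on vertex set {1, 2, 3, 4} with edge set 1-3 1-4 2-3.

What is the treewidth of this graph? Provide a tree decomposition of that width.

Each bag holds 2 vertices, so the decomposition has width 1, which upper-bounds the treewidth. G has an edge, so its treewidth is at least 1. Combining the bounds, tw(G) = 1.

Treewidth 1.
One such decomposition:
Bags: B1 = {1, 3}  B2 = {1, 4}  B3 = {2, 3}
Tree: B1–B2, B1–B3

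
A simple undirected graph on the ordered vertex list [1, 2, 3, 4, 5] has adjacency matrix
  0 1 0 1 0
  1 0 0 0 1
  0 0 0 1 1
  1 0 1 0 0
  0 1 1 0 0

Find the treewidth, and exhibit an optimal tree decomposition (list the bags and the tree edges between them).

Treewidth 2.
One such decomposition:
Bags: B1 = {3, 4, 5}  B2 = {1, 4, 5}  B3 = {1, 2, 5}
Tree: B1–B2, B2–B3

Every bag has size at most 3, so the width is 3 − 1 = 2 and tw(G) ≤ 2. For the lower bound, G contains the cycle 5–3–4–1–2–5, so G is not a forest; only forests have treewidth ≤ 1, hence tw(G) ≥ 2. Therefore the treewidth is 2.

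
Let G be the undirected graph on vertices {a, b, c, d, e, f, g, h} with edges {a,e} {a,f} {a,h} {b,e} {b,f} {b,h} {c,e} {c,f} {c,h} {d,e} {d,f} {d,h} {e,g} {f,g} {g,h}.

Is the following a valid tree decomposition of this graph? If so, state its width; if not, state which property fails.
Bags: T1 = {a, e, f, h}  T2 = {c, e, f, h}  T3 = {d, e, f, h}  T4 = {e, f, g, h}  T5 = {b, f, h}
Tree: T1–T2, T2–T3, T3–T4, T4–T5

No — edge (e,b) lies in no bag.

A tree decomposition must satisfy three properties: every vertex lies in some bag; for every edge, both endpoints lie together in some bag; and for every vertex, the bags containing it form a connected subtree. Here edge (e,b) lies in no bag, so the decomposition is invalid.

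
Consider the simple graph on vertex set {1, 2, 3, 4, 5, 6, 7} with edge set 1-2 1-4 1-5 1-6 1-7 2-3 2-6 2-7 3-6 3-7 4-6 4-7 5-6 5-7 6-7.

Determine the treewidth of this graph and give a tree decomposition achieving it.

Treewidth 3.
Bags: B1 = {1, 2, 6, 7}  B2 = {1, 5, 6, 7}  B3 = {2, 3, 6, 7}  B4 = {1, 4, 6, 7}
Tree: B1–B2, B1–B3, B1–B4

Every bag has size at most 4, so the width is 4 − 1 = 3 and tw(G) ≤ 3. Conversely, {1, 2, 6, 7} is a clique of size 4, and the vertices of any clique must share a bag in every tree decomposition; so some bag has ≥ 4 vertices and tw(G) ≥ 3. Hence tw(G) = 3 exactly.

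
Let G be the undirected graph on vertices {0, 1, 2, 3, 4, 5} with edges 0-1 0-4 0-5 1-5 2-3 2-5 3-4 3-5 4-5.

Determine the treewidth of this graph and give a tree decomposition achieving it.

Treewidth 2.
One such decomposition:
Bags: B1 = {0, 4, 5}  B2 = {3, 4, 5}  B3 = {2, 3, 5}  B4 = {0, 1, 5}
Tree: B1–B2, B2–B3, B1–B4

Each bag holds 3 vertices, so the decomposition has width 2, which upper-bounds the treewidth. For the lower bound, the 3 vertices {0, 1, 5} are pairwise adjacent, and any tree decomposition puts a clique entirely inside one bag — forcing width ≥ 2. Hence tw(G) = 2 exactly.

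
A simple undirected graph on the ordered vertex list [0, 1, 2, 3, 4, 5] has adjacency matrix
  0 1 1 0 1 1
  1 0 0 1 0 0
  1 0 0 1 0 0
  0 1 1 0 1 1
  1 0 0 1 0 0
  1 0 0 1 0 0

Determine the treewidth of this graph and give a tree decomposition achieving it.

Treewidth 2.
One optimal decomposition is:
Bags: B1 = {0, 3, 4}  B2 = {0, 3, 5}  B3 = {0, 2, 3}  B4 = {0, 1, 3}
Tree: B1–B2, B2–B3, B3–B4

Every bag has size at most 3, so the width is 3 − 1 = 2 and tw(G) ≤ 2. Since 0–4–3–5–0 is a cycle in G, G is not acyclic. Forests are exactly the graphs of treewidth ≤ 1, so tw(G) ≥ 2. The upper and lower bounds meet at 2, so that is the treewidth.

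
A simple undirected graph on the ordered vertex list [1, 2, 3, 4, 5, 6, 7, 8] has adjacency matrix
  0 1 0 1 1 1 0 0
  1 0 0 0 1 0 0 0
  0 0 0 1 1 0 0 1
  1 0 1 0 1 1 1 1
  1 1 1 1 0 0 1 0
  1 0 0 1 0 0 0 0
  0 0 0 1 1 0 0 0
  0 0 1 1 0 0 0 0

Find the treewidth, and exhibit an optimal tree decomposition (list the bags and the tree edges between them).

Treewidth 2.
One optimal decomposition is:
Bags: B1 = {1, 4, 6}  B2 = {1, 4, 5}  B3 = {1, 2, 5}  B4 = {3, 4, 5}  B5 = {3, 4, 8}  B6 = {4, 5, 7}
Tree: B1–B2, B2–B3, B2–B4, B4–B5, B2–B6

Every bag has size at most 3, so the width is 3 − 1 = 2 and tw(G) ≤ 2. For the lower bound, the 3 vertices {1, 2, 5} are pairwise adjacent, and any tree decomposition puts a clique entirely inside one bag — forcing width ≥ 2. Hence tw(G) = 2 exactly.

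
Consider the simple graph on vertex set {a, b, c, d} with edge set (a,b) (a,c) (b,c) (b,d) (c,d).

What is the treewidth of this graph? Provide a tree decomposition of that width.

Treewidth 2.
Bags: B1 = {a, b, c}  B2 = {b, c, d}
Tree: B1–B2

The largest bag has 3 vertices, giving width 2; this decomposition certifies tw(G) ≤ 2. Conversely, {b, c, d} is a clique of size 3, and the vertices of any clique must share a bag in every tree decomposition; so some bag has ≥ 3 vertices and tw(G) ≥ 2. The upper and lower bounds meet at 2, so that is the treewidth.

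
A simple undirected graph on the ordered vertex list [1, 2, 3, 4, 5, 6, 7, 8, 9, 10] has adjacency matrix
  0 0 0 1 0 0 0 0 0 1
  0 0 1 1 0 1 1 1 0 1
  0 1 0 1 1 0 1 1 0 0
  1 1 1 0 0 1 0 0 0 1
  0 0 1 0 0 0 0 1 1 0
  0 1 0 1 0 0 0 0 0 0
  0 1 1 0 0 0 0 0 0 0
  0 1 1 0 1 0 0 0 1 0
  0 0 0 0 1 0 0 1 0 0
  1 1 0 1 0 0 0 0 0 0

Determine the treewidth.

2

A width-2 tree decomposition is:
Bags: B1 = {2, 3, 7}  B2 = {2, 3, 8}  B3 = {2, 3, 4}  B4 = {3, 5, 8}  B5 = {5, 8, 9}  B6 = {2, 4, 6}  B7 = {2, 4, 10}  B8 = {1, 4, 10}
Tree: B1–B2, B2–B3, B2–B4, B4–B5, B3–B6, B6–B7, B7–B8
Each bag holds 3 vertices, so the decomposition has width 2, which upper-bounds the treewidth. For the lower bound, the 3 vertices {1, 4, 10} are pairwise adjacent, and any tree decomposition puts a clique entirely inside one bag — forcing width ≥ 2. The upper and lower bounds meet at 2, so that is the treewidth.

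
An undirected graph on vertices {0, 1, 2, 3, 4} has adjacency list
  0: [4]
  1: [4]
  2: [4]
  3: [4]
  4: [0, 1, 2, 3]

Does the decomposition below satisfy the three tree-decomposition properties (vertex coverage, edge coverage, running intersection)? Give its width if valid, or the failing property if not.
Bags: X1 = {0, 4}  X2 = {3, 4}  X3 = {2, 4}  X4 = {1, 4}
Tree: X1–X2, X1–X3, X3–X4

Every vertex of G appears in some bag (union = {0, 1, 2, 3, 4}); every edge is covered by a bag; and for each vertex v the set of bags containing v is connected in the bag tree. The decomposition is therefore valid. The largest bag has 2 vertices, so the width is 1.

Yes; width 1.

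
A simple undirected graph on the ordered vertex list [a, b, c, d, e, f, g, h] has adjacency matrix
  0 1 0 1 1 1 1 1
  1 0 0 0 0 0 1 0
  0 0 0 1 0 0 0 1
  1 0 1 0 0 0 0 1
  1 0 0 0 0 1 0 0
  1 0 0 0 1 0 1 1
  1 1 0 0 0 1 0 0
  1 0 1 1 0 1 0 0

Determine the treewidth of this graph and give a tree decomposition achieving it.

Each bag holds 3 vertices, so the decomposition has width 2, which upper-bounds the treewidth. For the lower bound, the 3 vertices {c, d, h} are pairwise adjacent, and any tree decomposition puts a clique entirely inside one bag — forcing width ≥ 2. Combining the bounds, tw(G) = 2.

Treewidth 2.
Bags: B1 = {a, b, g}  B2 = {a, f, g}  B3 = {a, f, h}  B4 = {a, d, h}  B5 = {a, e, f}  B6 = {c, d, h}
Tree: B1–B2, B2–B3, B3–B4, B2–B5, B4–B6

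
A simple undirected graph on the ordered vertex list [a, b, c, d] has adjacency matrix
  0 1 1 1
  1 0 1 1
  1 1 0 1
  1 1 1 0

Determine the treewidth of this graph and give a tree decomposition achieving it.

A single bag containing all 4 vertices is trivially a valid decomposition of width 3. For the lower bound, the 4 vertices {a, b, c, d} are pairwise adjacent, and any tree decomposition puts a clique entirely inside one bag — forcing width ≥ 3. The upper and lower bounds meet at 3, so that is the treewidth.

Treewidth 3.
One such decomposition:
Bags: B1 = {a, b, c, d}
Tree: (single bag)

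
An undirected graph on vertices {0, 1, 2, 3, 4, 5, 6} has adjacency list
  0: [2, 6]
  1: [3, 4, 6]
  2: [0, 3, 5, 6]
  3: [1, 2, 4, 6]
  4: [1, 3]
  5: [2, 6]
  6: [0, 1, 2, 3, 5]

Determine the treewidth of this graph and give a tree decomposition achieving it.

The largest bag has 3 vertices, giving width 2; this decomposition certifies tw(G) ≤ 2. For the lower bound, the 3 vertices {1, 3, 4} are pairwise adjacent, and any tree decomposition puts a clique entirely inside one bag — forcing width ≥ 2. Combining the bounds, tw(G) = 2.

Treewidth 2.
One optimal decomposition is:
Bags: B1 = {2, 5, 6}  B2 = {2, 3, 6}  B3 = {1, 3, 6}  B4 = {1, 3, 4}  B5 = {0, 2, 6}
Tree: B1–B2, B2–B3, B3–B4, B2–B5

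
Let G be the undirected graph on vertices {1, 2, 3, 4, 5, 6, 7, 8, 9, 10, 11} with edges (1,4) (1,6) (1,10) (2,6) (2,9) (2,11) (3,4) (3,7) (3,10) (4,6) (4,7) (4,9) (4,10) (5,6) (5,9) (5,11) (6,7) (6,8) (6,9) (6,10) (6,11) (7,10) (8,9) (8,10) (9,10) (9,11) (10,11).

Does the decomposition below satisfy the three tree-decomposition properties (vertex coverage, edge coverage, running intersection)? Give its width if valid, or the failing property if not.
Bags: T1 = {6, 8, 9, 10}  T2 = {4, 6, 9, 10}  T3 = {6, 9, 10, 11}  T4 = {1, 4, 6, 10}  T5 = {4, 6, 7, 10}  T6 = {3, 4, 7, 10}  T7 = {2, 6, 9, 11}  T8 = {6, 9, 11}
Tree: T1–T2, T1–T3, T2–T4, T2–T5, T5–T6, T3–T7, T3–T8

A tree decomposition must satisfy three properties: every vertex lies in some bag; for every edge, both endpoints lie together in some bag; and for every vertex, the bags containing it form a connected subtree. Here vertex 5 appears in no bag, so the decomposition is invalid.

No — vertex 5 appears in no bag.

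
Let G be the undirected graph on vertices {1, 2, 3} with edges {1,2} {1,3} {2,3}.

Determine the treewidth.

2

A width-2 tree decomposition is:
Bags: B1 = {1, 2, 3}
Tree: (single bag)
A single bag containing all 3 vertices is trivially a valid decomposition of width 2. On the other hand G contains the 3-clique {1, 2, 3}. A clique must lie in a single bag of any decomposition, so no decomposition can have width below 2. Hence tw(G) = 2 exactly.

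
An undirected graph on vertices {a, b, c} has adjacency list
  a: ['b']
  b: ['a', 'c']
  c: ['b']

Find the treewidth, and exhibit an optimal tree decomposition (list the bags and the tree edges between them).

Treewidth 1.
Bags: B1 = {b, c}  B2 = {a, b}
Tree: B1–B2

Each bag holds 2 vertices, so the decomposition has width 1, which upper-bounds the treewidth. Since G has at least one edge (e.g. c–b), it is not an edgeless graph, so tw(G) ≥ 1. Combining the bounds, tw(G) = 1.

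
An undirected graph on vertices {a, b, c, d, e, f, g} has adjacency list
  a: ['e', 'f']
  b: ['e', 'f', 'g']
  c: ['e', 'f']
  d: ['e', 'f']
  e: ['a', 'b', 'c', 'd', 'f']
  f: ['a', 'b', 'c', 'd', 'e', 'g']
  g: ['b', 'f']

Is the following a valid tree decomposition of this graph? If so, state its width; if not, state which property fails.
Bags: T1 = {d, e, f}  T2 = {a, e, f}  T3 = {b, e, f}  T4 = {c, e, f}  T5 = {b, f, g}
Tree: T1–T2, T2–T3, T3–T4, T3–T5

Yes; width 2.

Every vertex of G appears in some bag (union = {a, b, c, d, e, f, g}); every edge is covered by a bag; and for each vertex v the set of bags containing v is connected in the bag tree. The decomposition is therefore valid. The largest bag has 3 vertices, so the width is 2.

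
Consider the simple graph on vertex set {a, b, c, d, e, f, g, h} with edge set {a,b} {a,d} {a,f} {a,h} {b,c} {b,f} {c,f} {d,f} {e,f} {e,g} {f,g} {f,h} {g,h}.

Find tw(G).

2

A width-2 tree decomposition is:
Bags: B1 = {f, g, h}  B2 = {a, f, h}  B3 = {a, b, f}  B4 = {b, c, f}  B5 = {a, d, f}  B6 = {e, f, g}
Tree: B1–B2, B2–B3, B3–B4, B3–B5, B1–B6
Every bag has size at most 3, so the width is 3 − 1 = 2 and tw(G) ≤ 2. For the lower bound, the 3 vertices {e, f, g} are pairwise adjacent, and any tree decomposition puts a clique entirely inside one bag — forcing width ≥ 2. The upper and lower bounds meet at 2, so that is the treewidth.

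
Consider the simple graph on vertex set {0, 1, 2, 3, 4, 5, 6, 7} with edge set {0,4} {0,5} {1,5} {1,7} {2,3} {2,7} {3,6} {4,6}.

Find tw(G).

2

A width-2 tree decomposition is:
Bags: B1 = {0, 4, 6}  B2 = {0, 3, 6}  B3 = {0, 2, 3}  B4 = {0, 2, 7}  B5 = {0, 1, 7}  B6 = {0, 1, 5}
Tree: B1–B2, B2–B3, B3–B4, B4–B5, B5–B6
Each bag holds 3 vertices, so the decomposition has width 2, which upper-bounds the treewidth. Since 0–4–6–3–2–7–1–5–0 is a cycle in G, G is not acyclic. Forests are exactly the graphs of treewidth ≤ 1, so tw(G) ≥ 2. Hence tw(G) = 2 exactly.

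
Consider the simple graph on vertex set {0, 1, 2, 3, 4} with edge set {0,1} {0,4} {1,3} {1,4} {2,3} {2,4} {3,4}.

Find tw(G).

A width-2 tree decomposition is:
Bags: B1 = {1, 3, 4}  B2 = {2, 3, 4}  B3 = {0, 1, 4}
Tree: B1–B2, B1–B3
Every bag has size at most 3, so the width is 3 − 1 = 2 and tw(G) ≤ 2. For the lower bound, the 3 vertices {0, 1, 4} are pairwise adjacent, and any tree decomposition puts a clique entirely inside one bag — forcing width ≥ 2. Combining the bounds, tw(G) = 2.

2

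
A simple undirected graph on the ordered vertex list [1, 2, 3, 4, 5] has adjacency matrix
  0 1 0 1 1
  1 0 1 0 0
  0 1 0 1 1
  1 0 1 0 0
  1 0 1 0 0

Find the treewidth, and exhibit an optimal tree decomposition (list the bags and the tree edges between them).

Treewidth 2.
One such decomposition:
Bags: B1 = {1, 3, 5}  B2 = {1, 3, 4}  B3 = {1, 2, 3}
Tree: B1–B2, B2–B3

Every bag has size at most 3, so the width is 3 − 1 = 2 and tw(G) ≤ 2. The edges 5–1–4–3–5 form a cycle, so G is not a tree and its treewidth is at least 2. Hence tw(G) = 2 exactly.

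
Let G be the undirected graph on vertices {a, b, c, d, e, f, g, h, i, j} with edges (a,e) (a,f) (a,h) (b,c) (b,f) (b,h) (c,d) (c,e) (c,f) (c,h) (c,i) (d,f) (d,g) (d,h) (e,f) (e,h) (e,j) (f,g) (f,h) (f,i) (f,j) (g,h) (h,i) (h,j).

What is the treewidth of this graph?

3

A width-3 tree decomposition is:
Bags: B1 = {b, c, f, h}  B2 = {c, f, h, i}  B3 = {c, e, f, h}  B4 = {e, f, h, j}  B5 = {a, e, f, h}  B6 = {c, d, f, h}  B7 = {d, f, g, h}
Tree: B1–B2, B1–B3, B3–B4, B3–B5, B3–B6, B6–B7
Each bag holds 4 vertices, so the decomposition has width 3, which upper-bounds the treewidth. For the lower bound, the 4 vertices {d, f, g, h} are pairwise adjacent, and any tree decomposition puts a clique entirely inside one bag — forcing width ≥ 3. The upper and lower bounds meet at 3, so that is the treewidth.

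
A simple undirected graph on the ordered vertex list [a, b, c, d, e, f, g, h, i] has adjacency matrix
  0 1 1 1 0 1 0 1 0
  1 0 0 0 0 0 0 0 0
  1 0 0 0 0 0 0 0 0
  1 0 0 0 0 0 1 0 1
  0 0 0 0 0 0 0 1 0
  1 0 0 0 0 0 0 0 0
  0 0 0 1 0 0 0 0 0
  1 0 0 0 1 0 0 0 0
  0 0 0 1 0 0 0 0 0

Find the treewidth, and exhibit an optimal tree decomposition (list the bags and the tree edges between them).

The largest bag has 2 vertices, giving width 1; this decomposition certifies tw(G) ≤ 1. Any graph with an edge has treewidth ≥ 1, and G has the edge d–a. Combining the bounds, tw(G) = 1.

Treewidth 1.
One such decomposition:
Bags: B1 = {a, d}  B2 = {a, f}  B3 = {a, h}  B4 = {a, c}  B5 = {d, g}  B6 = {d, i}  B7 = {a, b}  B8 = {e, h}
Tree: B1–B2, B1–B3, B1–B4, B1–B5, B1–B6, B4–B7, B3–B8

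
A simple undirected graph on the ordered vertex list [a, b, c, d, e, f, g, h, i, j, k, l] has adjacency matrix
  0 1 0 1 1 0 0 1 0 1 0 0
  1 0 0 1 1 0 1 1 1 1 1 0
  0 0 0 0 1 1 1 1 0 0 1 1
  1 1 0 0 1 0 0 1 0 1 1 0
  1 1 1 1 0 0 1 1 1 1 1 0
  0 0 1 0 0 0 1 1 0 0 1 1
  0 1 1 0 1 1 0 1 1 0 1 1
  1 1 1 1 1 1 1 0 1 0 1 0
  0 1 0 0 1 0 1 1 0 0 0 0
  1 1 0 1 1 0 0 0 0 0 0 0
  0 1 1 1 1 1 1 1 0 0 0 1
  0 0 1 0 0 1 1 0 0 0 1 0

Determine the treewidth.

A width-4 tree decomposition is:
Bags: B1 = {a, b, d, e, h}  B2 = {b, d, e, h, k}  B3 = {a, b, d, e, j}  B4 = {b, e, g, h, k}  B5 = {c, e, g, h, k}  B6 = {c, f, g, h, k}  B7 = {b, e, g, h, i}  B8 = {c, f, g, k, l}
Tree: B1–B2, B1–B3, B2–B4, B4–B5, B5–B6, B4–B7, B6–B8
Each bag holds 5 vertices, so the decomposition has width 4, which upper-bounds the treewidth. On the other hand G contains the 5-clique {a, b, d, e, j}. A clique must lie in a single bag of any decomposition, so no decomposition can have width below 4. The upper and lower bounds meet at 4, so that is the treewidth.

4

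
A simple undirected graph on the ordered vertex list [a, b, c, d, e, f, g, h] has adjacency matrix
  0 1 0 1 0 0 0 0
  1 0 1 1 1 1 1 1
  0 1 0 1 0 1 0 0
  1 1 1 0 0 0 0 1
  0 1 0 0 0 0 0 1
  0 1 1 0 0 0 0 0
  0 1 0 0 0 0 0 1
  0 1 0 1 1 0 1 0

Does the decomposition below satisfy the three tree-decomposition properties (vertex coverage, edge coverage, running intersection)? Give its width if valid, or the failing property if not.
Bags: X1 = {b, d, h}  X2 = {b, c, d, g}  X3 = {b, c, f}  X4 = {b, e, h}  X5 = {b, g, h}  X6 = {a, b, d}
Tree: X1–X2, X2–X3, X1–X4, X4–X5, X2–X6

No — bags containing vertex g are not connected in the tree.

A tree decomposition must satisfy three properties: every vertex lies in some bag; for every edge, both endpoints lie together in some bag; and for every vertex, the bags containing it form a connected subtree. Here bags containing vertex g are not connected in the tree, so the decomposition is invalid.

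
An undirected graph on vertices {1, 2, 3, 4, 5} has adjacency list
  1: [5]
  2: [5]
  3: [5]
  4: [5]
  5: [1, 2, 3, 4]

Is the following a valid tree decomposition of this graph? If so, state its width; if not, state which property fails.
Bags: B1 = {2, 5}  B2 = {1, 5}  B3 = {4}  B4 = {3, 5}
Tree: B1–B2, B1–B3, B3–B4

A tree decomposition must satisfy three properties: every vertex lies in some bag; for every edge, both endpoints lie together in some bag; and for every vertex, the bags containing it form a connected subtree. Here edge (5,4) lies in no bag, so the decomposition is invalid.

No — edge (5,4) lies in no bag.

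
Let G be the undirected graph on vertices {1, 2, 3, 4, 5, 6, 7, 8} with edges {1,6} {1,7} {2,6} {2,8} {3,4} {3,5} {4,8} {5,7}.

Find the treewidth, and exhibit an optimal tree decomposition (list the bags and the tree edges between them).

Treewidth 2.
Bags: B1 = {1, 6, 7}  B2 = {2, 6, 7}  B3 = {2, 7, 8}  B4 = {4, 7, 8}  B5 = {3, 4, 7}  B6 = {3, 5, 7}
Tree: B1–B2, B2–B3, B3–B4, B4–B5, B5–B6

Each bag holds 3 vertices, so the decomposition has width 2, which upper-bounds the treewidth. For the lower bound, G contains the cycle 7–1–6–2–8–4–3–5–7, so G is not a forest; only forests have treewidth ≤ 1, hence tw(G) ≥ 2. The upper and lower bounds meet at 2, so that is the treewidth.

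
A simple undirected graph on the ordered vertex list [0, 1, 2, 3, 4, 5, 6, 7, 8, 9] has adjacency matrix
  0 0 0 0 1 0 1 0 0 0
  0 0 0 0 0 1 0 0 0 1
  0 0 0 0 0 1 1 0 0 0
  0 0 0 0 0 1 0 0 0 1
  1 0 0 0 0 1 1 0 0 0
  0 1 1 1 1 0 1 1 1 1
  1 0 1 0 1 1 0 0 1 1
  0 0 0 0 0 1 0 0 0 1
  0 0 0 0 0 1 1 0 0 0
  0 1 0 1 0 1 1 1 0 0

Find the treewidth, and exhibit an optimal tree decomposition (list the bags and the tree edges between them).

Treewidth 2.
One optimal decomposition is:
Bags: B1 = {2, 5, 6}  B2 = {5, 6, 9}  B3 = {3, 5, 9}  B4 = {4, 5, 6}  B5 = {5, 6, 8}  B6 = {1, 5, 9}  B7 = {5, 7, 9}  B8 = {0, 4, 6}
Tree: B1–B2, B2–B3, B2–B4, B4–B5, B2–B6, B3–B7, B4–B8

Every bag has size at most 3, so the width is 3 − 1 = 2 and tw(G) ≤ 2. On the other hand G contains the 3-clique {0, 4, 6}. A clique must lie in a single bag of any decomposition, so no decomposition can have width below 2. Hence tw(G) = 2 exactly.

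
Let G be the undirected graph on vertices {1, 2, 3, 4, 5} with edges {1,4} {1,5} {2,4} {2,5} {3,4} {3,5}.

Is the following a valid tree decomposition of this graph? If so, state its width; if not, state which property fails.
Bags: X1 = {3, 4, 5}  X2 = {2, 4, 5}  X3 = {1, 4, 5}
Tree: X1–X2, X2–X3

Yes; width 2.

Checking the three conditions: (i) the bags cover all of {1, 2, 3, 4, 5}; (ii) for each edge, some bag contains both endpoints; (iii) the bags containing any fixed vertex form a subtree. All hold, so the decomposition is valid with width 3 − 1 = 2.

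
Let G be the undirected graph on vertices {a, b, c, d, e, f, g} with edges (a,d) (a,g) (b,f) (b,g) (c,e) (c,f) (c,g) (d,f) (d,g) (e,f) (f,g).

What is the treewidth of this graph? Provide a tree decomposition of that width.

Each bag holds 3 vertices, so the decomposition has width 2, which upper-bounds the treewidth. Conversely, {a, d, g} is a clique of size 3, and the vertices of any clique must share a bag in every tree decomposition; so some bag has ≥ 3 vertices and tw(G) ≥ 2. Hence tw(G) = 2 exactly.

Treewidth 2.
One optimal decomposition is:
Bags: B1 = {b, f, g}  B2 = {c, f, g}  B3 = {c, e, f}  B4 = {d, f, g}  B5 = {a, d, g}
Tree: B1–B2, B2–B3, B2–B4, B4–B5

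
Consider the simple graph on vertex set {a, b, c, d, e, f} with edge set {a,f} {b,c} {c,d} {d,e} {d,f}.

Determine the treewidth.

1

A width-1 tree decomposition is:
Bags: B1 = {c, d}  B2 = {d, e}  B3 = {d, f}  B4 = {b, c}  B5 = {a, f}
Tree: B1–B2, B1–B3, B1–B4, B3–B5
Every bag has size at most 2, so the width is 2 − 1 = 1 and tw(G) ≤ 1. Any graph with an edge has treewidth ≥ 1, and G has the edge d–c. Therefore the treewidth is 1.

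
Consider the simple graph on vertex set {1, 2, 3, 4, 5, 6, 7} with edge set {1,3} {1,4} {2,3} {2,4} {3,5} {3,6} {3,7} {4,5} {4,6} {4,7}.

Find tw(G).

2

A width-2 tree decomposition is:
Bags: B1 = {3, 4, 7}  B2 = {3, 4, 6}  B3 = {2, 3, 4}  B4 = {3, 4, 5}  B5 = {1, 3, 4}
Tree: B1–B2, B2–B3, B3–B4, B4–B5
Every bag has size at most 3, so the width is 3 − 1 = 2 and tw(G) ≤ 2. For the lower bound, G contains the cycle 4–7–3–6–4, so G is not a forest; only forests have treewidth ≤ 1, hence tw(G) ≥ 2. Therefore the treewidth is 2.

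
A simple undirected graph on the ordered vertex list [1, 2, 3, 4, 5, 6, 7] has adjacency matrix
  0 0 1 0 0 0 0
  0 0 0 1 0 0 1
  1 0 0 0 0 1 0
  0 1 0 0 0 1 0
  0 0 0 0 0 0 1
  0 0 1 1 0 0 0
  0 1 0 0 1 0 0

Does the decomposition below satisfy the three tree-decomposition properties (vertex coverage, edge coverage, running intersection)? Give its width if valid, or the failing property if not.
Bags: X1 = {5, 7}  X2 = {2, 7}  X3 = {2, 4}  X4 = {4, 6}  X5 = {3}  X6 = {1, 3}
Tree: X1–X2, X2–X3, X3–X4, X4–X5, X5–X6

A tree decomposition must satisfy three properties: every vertex lies in some bag; for every edge, both endpoints lie together in some bag; and for every vertex, the bags containing it form a connected subtree. Here edge (6,3) lies in no bag, so the decomposition is invalid.

No — edge (6,3) lies in no bag.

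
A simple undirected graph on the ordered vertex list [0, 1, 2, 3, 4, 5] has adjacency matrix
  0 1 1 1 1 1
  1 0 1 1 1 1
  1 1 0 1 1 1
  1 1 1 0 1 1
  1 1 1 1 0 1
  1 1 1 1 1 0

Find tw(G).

A width-5 tree decomposition is:
Bags: B1 = {0, 1, 2, 3, 4, 5}
Tree: (single bag)
A single bag containing all 6 vertices is trivially a valid decomposition of width 5. Conversely, {0, 1, 2, 3, 4, 5} is a clique of size 6, and the vertices of any clique must share a bag in every tree decomposition; so some bag has ≥ 6 vertices and tw(G) ≥ 5. Combining the bounds, tw(G) = 5.

5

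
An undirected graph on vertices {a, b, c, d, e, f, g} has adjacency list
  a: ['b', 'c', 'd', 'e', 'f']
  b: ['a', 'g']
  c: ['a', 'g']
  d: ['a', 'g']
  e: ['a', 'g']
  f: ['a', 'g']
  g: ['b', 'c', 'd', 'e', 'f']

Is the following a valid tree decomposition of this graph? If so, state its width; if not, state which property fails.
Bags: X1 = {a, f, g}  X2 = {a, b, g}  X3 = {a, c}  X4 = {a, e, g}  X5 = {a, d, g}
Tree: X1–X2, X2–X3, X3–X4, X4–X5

No — edge (g,c) lies in no bag.

A tree decomposition must satisfy three properties: every vertex lies in some bag; for every edge, both endpoints lie together in some bag; and for every vertex, the bags containing it form a connected subtree. Here edge (g,c) lies in no bag, so the decomposition is invalid.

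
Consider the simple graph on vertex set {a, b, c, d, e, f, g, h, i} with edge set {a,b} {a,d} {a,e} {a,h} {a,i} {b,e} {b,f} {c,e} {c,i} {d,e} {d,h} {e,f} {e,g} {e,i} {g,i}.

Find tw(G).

A width-2 tree decomposition is:
Bags: B1 = {c, e, i}  B2 = {a, e, i}  B3 = {a, b, e}  B4 = {a, d, e}  B5 = {e, g, i}  B6 = {b, e, f}  B7 = {a, d, h}
Tree: B1–B2, B2–B3, B2–B4, B2–B5, B3–B6, B4–B7
The largest bag has 3 vertices, giving width 2; this decomposition certifies tw(G) ≤ 2. Conversely, {a, d, e} is a clique of size 3, and the vertices of any clique must share a bag in every tree decomposition; so some bag has ≥ 3 vertices and tw(G) ≥ 2. Combining the bounds, tw(G) = 2.

2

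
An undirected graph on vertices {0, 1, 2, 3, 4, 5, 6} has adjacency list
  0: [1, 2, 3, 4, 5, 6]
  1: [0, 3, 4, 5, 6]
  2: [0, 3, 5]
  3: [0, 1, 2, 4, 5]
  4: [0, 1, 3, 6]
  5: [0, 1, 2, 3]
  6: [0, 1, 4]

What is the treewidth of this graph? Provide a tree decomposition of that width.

Treewidth 3.
One such decomposition:
Bags: B1 = {0, 1, 3, 4}  B2 = {0, 1, 3, 5}  B3 = {0, 2, 3, 5}  B4 = {0, 1, 4, 6}
Tree: B1–B2, B2–B3, B1–B4

The largest bag has 4 vertices, giving width 3; this decomposition certifies tw(G) ≤ 3. For the lower bound, the 4 vertices {0, 1, 3, 4} are pairwise adjacent, and any tree decomposition puts a clique entirely inside one bag — forcing width ≥ 3. The upper and lower bounds meet at 3, so that is the treewidth.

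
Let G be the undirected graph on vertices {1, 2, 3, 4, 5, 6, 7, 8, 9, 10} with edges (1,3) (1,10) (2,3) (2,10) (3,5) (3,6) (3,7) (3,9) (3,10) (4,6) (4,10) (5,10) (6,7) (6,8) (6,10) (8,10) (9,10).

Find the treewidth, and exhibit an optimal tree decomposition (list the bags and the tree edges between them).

Treewidth 2.
One such decomposition:
Bags: B1 = {6, 8, 10}  B2 = {3, 6, 10}  B3 = {2, 3, 10}  B4 = {3, 6, 7}  B5 = {3, 5, 10}  B6 = {4, 6, 10}  B7 = {3, 9, 10}  B8 = {1, 3, 10}
Tree: B1–B2, B2–B3, B2–B4, B3–B5, B2–B6, B5–B7, B2–B8

The largest bag has 3 vertices, giving width 2; this decomposition certifies tw(G) ≤ 2. Conversely, {6, 8, 10} is a clique of size 3, and the vertices of any clique must share a bag in every tree decomposition; so some bag has ≥ 3 vertices and tw(G) ≥ 2. Therefore the treewidth is 2.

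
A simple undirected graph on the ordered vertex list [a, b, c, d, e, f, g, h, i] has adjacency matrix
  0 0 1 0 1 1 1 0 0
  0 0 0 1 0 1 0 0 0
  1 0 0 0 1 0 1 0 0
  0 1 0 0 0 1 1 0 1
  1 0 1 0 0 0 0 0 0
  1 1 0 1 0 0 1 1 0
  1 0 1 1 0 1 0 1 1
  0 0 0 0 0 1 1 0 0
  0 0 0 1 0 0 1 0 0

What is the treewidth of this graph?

A width-2 tree decomposition is:
Bags: B1 = {a, f, g}  B2 = {a, c, g}  B3 = {d, f, g}  B4 = {b, d, f}  B5 = {f, g, h}  B6 = {d, g, i}  B7 = {a, c, e}
Tree: B1–B2, B1–B3, B3–B4, B1–B5, B3–B6, B2–B7
Every bag has size at most 3, so the width is 3 − 1 = 2 and tw(G) ≤ 2. On the other hand G contains the 3-clique {a, c, g}. A clique must lie in a single bag of any decomposition, so no decomposition can have width below 2. Hence tw(G) = 2 exactly.

2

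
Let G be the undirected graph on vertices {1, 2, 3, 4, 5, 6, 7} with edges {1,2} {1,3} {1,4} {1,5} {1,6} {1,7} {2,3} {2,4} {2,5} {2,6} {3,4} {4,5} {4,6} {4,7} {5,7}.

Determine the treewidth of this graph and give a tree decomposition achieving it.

Treewidth 3.
One such decomposition:
Bags: B1 = {1, 2, 4, 6}  B2 = {1, 2, 3, 4}  B3 = {1, 2, 4, 5}  B4 = {1, 4, 5, 7}
Tree: B1–B2, B2–B3, B3–B4

Each bag holds 4 vertices, so the decomposition has width 3, which upper-bounds the treewidth. On the other hand G contains the 4-clique {1, 2, 3, 4}. A clique must lie in a single bag of any decomposition, so no decomposition can have width below 3. Hence tw(G) = 3 exactly.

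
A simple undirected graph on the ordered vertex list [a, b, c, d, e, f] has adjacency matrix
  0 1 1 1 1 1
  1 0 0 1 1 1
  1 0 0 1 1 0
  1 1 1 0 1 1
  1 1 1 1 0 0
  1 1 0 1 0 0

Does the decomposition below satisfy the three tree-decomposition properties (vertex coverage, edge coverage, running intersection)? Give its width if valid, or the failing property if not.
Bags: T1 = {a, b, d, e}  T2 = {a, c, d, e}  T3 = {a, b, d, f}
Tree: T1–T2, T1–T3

Checking the three conditions: (i) the bags cover all of {a, b, c, d, e, f}; (ii) for each edge, some bag contains both endpoints; (iii) the bags containing any fixed vertex form a subtree. All hold, so the decomposition is valid with width 4 − 1 = 3.

Yes; width 3.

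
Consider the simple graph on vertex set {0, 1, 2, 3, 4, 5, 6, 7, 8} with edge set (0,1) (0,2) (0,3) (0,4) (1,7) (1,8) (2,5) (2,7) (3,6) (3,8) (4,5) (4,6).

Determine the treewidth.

3

A width-3 tree decomposition is:
Bags: B1 = {1, 3, 6, 8}  B2 = {0, 1, 3, 6}  B3 = {0, 1, 4, 6}  B4 = {0, 1, 4, 7}  B5 = {0, 2, 4, 7}  B6 = {2, 4, 5, 7}
Tree: B1–B2, B2–B3, B3–B4, B4–B5, B5–B6
Each bag holds 4 vertices, so the decomposition has width 3, which upper-bounds the treewidth. For the lower bound: the 4 vertex sets {3,6,8}, {1}, {0}, {2,4,5,7} are disjoint, each induces a connected subgraph, and every pair is joined by at least one edge of G. Contracting each set to a single vertex therefore yields K_{4} as a minor, and since treewidth is minor-monotone, tw(G) ≥ tw(K_{4}) = 3. Hence tw(G) = 3 exactly.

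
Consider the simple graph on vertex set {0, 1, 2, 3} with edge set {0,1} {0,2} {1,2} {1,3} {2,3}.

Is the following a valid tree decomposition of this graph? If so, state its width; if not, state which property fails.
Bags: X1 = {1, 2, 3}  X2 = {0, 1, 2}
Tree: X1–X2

Checking the three conditions: (i) the bags cover all of {0, 1, 2, 3}; (ii) for each edge, some bag contains both endpoints; (iii) the bags containing any fixed vertex form a subtree. All hold, so the decomposition is valid with width 3 − 1 = 2.

Yes; width 2.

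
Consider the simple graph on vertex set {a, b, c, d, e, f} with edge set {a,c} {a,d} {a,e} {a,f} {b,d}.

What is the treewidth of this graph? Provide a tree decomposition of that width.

Treewidth 1.
One optimal decomposition is:
Bags: B1 = {a, d}  B2 = {a, c}  B3 = {b, d}  B4 = {a, f}  B5 = {a, e}
Tree: B1–B2, B1–B3, B2–B4, B1–B5

The largest bag has 2 vertices, giving width 1; this decomposition certifies tw(G) ≤ 1. Since G has at least one edge (e.g. a–d), it is not an edgeless graph, so tw(G) ≥ 1. Therefore the treewidth is 1.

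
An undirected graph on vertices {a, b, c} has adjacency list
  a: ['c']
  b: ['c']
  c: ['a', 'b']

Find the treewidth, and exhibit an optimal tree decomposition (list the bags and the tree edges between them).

Treewidth 1.
One such decomposition:
Bags: B1 = {a, c}  B2 = {b, c}
Tree: B1–B2

Each bag holds 2 vertices, so the decomposition has width 1, which upper-bounds the treewidth. Any graph with an edge has treewidth ≥ 1, and G has the edge a–c. Therefore the treewidth is 1.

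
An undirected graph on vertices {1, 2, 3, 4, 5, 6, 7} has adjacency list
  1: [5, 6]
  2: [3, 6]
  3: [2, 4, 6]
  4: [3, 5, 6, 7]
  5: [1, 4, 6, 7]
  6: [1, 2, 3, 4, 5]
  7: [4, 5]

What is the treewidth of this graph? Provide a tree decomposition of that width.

Treewidth 2.
Bags: B1 = {4, 5, 6}  B2 = {4, 5, 7}  B3 = {1, 5, 6}  B4 = {3, 4, 6}  B5 = {2, 3, 6}
Tree: B1–B2, B1–B3, B1–B4, B4–B5

The largest bag has 3 vertices, giving width 2; this decomposition certifies tw(G) ≤ 2. For the lower bound, the 3 vertices {1, 5, 6} are pairwise adjacent, and any tree decomposition puts a clique entirely inside one bag — forcing width ≥ 2. Therefore the treewidth is 2.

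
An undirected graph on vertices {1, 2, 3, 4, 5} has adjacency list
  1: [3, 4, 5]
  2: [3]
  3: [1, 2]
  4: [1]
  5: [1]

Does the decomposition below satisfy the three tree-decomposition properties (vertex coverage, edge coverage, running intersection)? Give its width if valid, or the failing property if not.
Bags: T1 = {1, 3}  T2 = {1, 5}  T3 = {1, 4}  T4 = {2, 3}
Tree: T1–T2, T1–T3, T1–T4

Every vertex of G appears in some bag (union = {1, 2, 3, 4, 5}); every edge is covered by a bag; and for each vertex v the set of bags containing v is connected in the bag tree. The decomposition is therefore valid. The largest bag has 2 vertices, so the width is 1.

Yes; width 1.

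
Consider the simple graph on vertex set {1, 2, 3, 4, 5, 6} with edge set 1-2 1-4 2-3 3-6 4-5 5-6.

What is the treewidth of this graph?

2

A width-2 tree decomposition is:
Bags: B1 = {2, 3, 6}  B2 = {2, 5, 6}  B3 = {2, 4, 5}  B4 = {1, 2, 4}
Tree: B1–B2, B2–B3, B3–B4
Each bag holds 3 vertices, so the decomposition has width 2, which upper-bounds the treewidth. The edges 2–3–6–5–4–1–2 form a cycle, so G is not a tree and its treewidth is at least 2. Therefore the treewidth is 2.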